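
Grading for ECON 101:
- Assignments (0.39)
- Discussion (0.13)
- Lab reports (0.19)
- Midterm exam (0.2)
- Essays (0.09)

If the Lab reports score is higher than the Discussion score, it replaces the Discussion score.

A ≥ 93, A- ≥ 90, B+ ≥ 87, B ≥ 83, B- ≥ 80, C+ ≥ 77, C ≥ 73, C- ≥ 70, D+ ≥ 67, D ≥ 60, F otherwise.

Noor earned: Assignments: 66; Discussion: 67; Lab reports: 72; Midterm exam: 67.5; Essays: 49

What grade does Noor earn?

D

Lab reports (72) > Discussion (67), so Discussion counts as 72.
Weighted total:
  Assignments 66 × 0.39 = 25.74
  Discussion 72 × 0.13 = 9.36
  Lab reports 72 × 0.19 = 13.68
  Midterm exam 67.5 × 0.2 = 13.5
  Essays 49 × 0.09 = 4.41
Sum = 66.69
66.69 is ≥ 60 and < 67 → D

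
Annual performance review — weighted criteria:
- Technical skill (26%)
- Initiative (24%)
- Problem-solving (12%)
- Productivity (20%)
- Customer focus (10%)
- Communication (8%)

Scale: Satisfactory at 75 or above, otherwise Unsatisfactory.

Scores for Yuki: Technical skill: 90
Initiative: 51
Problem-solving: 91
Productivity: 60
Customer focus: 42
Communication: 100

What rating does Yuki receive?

Weighted total:
  Technical skill 90 × 0.26 = 23.4
  Initiative 51 × 0.24 = 12.24
  Problem-solving 91 × 0.12 = 10.92
  Productivity 60 × 0.2 = 12
  Customer focus 42 × 0.1 = 4.2
  Communication 100 × 0.08 = 8
Sum = 70.76
70.76 < 75 → Unsatisfactory

Unsatisfactory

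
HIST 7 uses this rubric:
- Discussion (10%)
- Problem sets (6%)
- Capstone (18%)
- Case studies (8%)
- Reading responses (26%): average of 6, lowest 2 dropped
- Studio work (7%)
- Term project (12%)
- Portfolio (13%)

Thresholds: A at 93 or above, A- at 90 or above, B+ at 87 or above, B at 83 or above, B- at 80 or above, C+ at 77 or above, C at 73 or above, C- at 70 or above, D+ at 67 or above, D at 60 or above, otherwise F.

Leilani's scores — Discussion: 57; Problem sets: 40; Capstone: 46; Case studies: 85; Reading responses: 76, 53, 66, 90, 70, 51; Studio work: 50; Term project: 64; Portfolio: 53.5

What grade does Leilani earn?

D

Reading responses: drop 51, 53 → average of remaining 4 = 302/4 = 75.5
Weighted total:
  Discussion 57 × 0.1 = 5.7
  Problem sets 40 × 0.06 = 2.4
  Capstone 46 × 0.18 = 8.28
  Case studies 85 × 0.08 = 6.8
  Reading responses 75.5 × 0.26 = 19.63
  Studio work 50 × 0.07 = 3.5
  Term project 64 × 0.12 = 7.68
  Portfolio 53.5 × 0.13 = 6.955
Sum = 60.945
60.945 is ≥ 60 and < 67 → D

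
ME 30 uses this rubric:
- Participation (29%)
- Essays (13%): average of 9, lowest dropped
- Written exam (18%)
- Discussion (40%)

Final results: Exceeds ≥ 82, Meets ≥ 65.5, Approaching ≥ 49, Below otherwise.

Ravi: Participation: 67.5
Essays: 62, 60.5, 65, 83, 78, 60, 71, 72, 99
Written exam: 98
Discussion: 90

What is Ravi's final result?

Exceeds

Essays: drop 60 → average of remaining 8 = 590.5/8 = 73.8125
Weighted total:
  Participation 67.5 × 0.29 = 19.575
  Essays 73.8125 × 0.13 = 9.595625
  Written exam 98 × 0.18 = 17.64
  Discussion 90 × 0.4 = 36
Sum = 82.810625
82.810625 ≥ 82 → Exceeds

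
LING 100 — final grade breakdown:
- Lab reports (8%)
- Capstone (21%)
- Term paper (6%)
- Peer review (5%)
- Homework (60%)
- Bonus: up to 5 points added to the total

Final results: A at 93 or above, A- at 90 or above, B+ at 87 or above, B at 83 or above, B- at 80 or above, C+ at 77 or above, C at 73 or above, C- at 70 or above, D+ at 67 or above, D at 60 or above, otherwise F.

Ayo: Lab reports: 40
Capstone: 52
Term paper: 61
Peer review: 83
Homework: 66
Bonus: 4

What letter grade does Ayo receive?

D

Weighted total:
  Lab reports 40 × 0.08 = 3.2
  Capstone 52 × 0.21 = 10.92
  Term paper 61 × 0.06 = 3.66
  Peer review 83 × 0.05 = 4.15
  Homework 66 × 0.6 = 39.6
Sum = 61.53
Bonus: 61.53 + 4 = 65.53
65.53 is ≥ 60 and < 67 → D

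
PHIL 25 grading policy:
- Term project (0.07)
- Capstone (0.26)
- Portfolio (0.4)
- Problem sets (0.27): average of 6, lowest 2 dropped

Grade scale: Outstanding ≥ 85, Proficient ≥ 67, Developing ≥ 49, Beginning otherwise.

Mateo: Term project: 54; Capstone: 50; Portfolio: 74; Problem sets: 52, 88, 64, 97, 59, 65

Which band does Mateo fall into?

Problem sets: drop 52, 59 → average of remaining 4 = 314/4 = 78.5
Weighted total:
  Term project 54 × 0.07 = 3.78
  Capstone 50 × 0.26 = 13
  Portfolio 74 × 0.4 = 29.6
  Problem sets 78.5 × 0.27 = 21.195
Sum = 67.575
67.575 is ≥ 67 and < 85 → Proficient

Proficient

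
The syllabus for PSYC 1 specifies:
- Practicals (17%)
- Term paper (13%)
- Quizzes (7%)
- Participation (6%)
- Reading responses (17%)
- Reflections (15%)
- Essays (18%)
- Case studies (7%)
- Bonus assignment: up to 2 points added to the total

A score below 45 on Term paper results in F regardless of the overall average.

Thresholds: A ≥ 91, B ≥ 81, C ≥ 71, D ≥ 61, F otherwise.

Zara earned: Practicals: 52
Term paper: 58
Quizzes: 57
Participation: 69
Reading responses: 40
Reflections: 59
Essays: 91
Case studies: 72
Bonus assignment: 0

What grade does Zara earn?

D

Term paper score 58 ≥ 45: minimum met.
Weighted total:
  Practicals 52 × 0.17 = 8.84
  Term paper 58 × 0.13 = 7.54
  Quizzes 57 × 0.07 = 3.99
  Participation 69 × 0.06 = 4.14
  Reading responses 40 × 0.17 = 6.8
  Reflections 59 × 0.15 = 8.85
  Essays 91 × 0.18 = 16.38
  Case studies 72 × 0.07 = 5.04
Sum = 61.58
Bonus assignment: 61.58 + 0 = 61.58
61.58 is ≥ 61 and < 71 → D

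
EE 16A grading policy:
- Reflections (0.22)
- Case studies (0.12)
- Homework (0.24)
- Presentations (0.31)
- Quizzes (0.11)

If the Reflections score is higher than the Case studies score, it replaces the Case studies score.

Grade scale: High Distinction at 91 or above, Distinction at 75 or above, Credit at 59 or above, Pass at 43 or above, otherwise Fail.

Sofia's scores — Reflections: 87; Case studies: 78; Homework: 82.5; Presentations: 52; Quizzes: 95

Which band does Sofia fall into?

Reflections (87) > Case studies (78), so Case studies counts as 87.
Weighted total:
  Reflections 87 × 0.22 = 19.14
  Case studies 87 × 0.12 = 10.44
  Homework 82.5 × 0.24 = 19.8
  Presentations 52 × 0.31 = 16.12
  Quizzes 95 × 0.11 = 10.45
Sum = 75.95
75.95 is ≥ 75 and < 91 → Distinction

Distinction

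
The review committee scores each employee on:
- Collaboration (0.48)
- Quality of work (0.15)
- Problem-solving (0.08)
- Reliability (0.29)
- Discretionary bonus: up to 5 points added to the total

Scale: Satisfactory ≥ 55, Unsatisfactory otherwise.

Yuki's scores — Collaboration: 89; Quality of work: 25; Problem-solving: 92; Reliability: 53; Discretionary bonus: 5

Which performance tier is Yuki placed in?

Weighted total:
  Collaboration 89 × 0.48 = 42.72
  Quality of work 25 × 0.15 = 3.75
  Problem-solving 92 × 0.08 = 7.36
  Reliability 53 × 0.29 = 15.37
Sum = 69.2
Discretionary bonus: 69.2 + 5 = 74.2
74.2 ≥ 55 → Satisfactory

Satisfactory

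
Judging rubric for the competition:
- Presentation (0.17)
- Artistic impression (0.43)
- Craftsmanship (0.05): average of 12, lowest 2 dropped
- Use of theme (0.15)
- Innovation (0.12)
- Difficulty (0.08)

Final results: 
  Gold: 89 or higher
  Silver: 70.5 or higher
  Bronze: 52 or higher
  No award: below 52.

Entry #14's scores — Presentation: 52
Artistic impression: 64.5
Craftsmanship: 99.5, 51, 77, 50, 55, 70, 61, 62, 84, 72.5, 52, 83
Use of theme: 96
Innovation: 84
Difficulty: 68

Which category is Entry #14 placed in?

Craftsmanship: drop 50, 51 → average of remaining 10 = 716/10 = 71.6
Weighted total:
  Presentation 52 × 0.17 = 8.84
  Artistic impression 64.5 × 0.43 = 27.735
  Craftsmanship 71.6 × 0.05 = 3.58
  Use of theme 96 × 0.15 = 14.4
  Innovation 84 × 0.12 = 10.08
  Difficulty 68 × 0.08 = 5.44
Sum = 70.075
70.075 is ≥ 52 and < 70.5 → Bronze

Bronze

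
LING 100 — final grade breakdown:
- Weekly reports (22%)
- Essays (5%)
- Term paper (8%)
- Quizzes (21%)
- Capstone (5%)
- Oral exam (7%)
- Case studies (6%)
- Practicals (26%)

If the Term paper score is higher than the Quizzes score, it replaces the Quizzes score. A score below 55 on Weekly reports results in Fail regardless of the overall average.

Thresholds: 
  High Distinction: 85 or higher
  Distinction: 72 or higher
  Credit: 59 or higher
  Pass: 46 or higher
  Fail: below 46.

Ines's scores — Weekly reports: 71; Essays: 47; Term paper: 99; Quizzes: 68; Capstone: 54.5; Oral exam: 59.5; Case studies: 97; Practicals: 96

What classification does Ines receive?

Term paper (99) > Quizzes (68), so Quizzes counts as 99.
Weekly reports score 71 ≥ 55: minimum met.
Weighted total:
  Weekly reports 71 × 0.22 = 15.62
  Essays 47 × 0.05 = 2.35
  Term paper 99 × 0.08 = 7.92
  Quizzes 99 × 0.21 = 20.79
  Capstone 54.5 × 0.05 = 2.725
  Oral exam 59.5 × 0.07 = 4.165
  Case studies 97 × 0.06 = 5.82
  Practicals 96 × 0.26 = 24.96
Sum = 84.35
84.35 is ≥ 72 and < 85 → Distinction

Distinction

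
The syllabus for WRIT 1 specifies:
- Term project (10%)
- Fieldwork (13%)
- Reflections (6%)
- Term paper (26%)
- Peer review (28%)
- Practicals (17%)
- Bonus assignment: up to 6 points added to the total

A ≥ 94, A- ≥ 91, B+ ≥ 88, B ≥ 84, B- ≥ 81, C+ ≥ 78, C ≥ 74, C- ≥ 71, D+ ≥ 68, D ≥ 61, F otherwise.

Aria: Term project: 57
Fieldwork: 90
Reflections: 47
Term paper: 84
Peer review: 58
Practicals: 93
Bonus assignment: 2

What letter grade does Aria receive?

Weighted total:
  Term project 57 × 0.1 = 5.7
  Fieldwork 90 × 0.13 = 11.7
  Reflections 47 × 0.06 = 2.82
  Term paper 84 × 0.26 = 21.84
  Peer review 58 × 0.28 = 16.24
  Practicals 93 × 0.17 = 15.81
Sum = 74.11
Bonus assignment: 74.11 + 2 = 76.11
76.11 is ≥ 74 and < 78 → C

C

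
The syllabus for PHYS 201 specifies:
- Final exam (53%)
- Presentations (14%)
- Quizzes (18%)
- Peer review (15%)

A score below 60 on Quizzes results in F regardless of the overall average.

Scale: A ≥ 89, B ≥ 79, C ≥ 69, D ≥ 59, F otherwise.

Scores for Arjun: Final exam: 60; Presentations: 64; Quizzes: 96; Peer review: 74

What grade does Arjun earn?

Quizzes score 96 ≥ 60: minimum met.
Weighted total:
  Final exam 60 × 0.53 = 31.8
  Presentations 64 × 0.14 = 8.96
  Quizzes 96 × 0.18 = 17.28
  Peer review 74 × 0.15 = 11.1
Sum = 69.14
69.14 is ≥ 69 and < 79 → C

C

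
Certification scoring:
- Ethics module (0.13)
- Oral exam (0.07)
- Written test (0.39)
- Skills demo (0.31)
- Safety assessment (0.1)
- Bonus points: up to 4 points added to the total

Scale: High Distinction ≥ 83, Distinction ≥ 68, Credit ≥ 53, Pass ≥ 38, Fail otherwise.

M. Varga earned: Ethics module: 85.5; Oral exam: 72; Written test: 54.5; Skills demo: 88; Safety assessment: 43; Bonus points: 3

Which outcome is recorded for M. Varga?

Weighted total:
  Ethics module 85.5 × 0.13 = 11.115
  Oral exam 72 × 0.07 = 5.04
  Written test 54.5 × 0.39 = 21.255
  Skills demo 88 × 0.31 = 27.28
  Safety assessment 43 × 0.1 = 4.3
Sum = 68.99
Bonus points: 68.99 + 3 = 71.99
71.99 is ≥ 68 and < 83 → Distinction

Distinction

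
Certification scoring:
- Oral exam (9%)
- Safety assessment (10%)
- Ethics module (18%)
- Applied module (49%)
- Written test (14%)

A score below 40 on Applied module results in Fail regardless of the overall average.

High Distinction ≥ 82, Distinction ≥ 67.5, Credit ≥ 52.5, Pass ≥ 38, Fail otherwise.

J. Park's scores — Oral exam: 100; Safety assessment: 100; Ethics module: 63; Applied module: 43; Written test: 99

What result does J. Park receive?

Credit

Applied module score 43 ≥ 40: minimum met.
Weighted total:
  Oral exam 100 × 0.09 = 9
  Safety assessment 100 × 0.1 = 10
  Ethics module 63 × 0.18 = 11.34
  Applied module 43 × 0.49 = 21.07
  Written test 99 × 0.14 = 13.86
Sum = 65.27
65.27 is ≥ 52.5 and < 67.5 → Credit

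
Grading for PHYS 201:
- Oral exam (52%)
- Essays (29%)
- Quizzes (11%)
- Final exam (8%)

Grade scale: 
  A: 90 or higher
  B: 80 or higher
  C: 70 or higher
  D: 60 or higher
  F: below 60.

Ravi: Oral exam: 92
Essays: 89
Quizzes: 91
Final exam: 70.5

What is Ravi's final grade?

Weighted total:
  Oral exam 92 × 0.52 = 47.84
  Essays 89 × 0.29 = 25.81
  Quizzes 91 × 0.11 = 10.01
  Final exam 70.5 × 0.08 = 5.64
Sum = 89.3
89.3 is ≥ 80 and < 90 → B

B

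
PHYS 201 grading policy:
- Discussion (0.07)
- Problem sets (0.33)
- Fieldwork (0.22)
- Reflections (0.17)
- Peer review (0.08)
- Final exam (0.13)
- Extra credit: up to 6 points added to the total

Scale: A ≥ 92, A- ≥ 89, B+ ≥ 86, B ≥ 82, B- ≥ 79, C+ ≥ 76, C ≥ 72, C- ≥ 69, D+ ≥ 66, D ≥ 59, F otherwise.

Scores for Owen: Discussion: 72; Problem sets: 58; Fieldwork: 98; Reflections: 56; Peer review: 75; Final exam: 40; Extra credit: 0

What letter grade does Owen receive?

D+

Weighted total:
  Discussion 72 × 0.07 = 5.04
  Problem sets 58 × 0.33 = 19.14
  Fieldwork 98 × 0.22 = 21.56
  Reflections 56 × 0.17 = 9.52
  Peer review 75 × 0.08 = 6
  Final exam 40 × 0.13 = 5.2
Sum = 66.46
Extra credit: 66.46 + 0 = 66.46
66.46 is ≥ 66 and < 69 → D+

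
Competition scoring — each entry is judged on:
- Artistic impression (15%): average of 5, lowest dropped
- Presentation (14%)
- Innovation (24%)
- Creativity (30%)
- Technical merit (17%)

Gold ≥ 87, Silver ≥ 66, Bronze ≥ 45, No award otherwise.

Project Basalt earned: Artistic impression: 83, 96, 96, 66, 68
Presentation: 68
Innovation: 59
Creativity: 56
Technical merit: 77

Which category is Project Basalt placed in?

Artistic impression: drop 66 → average of remaining 4 = 343/4 = 85.75
Weighted total:
  Artistic impression 85.75 × 0.15 = 12.8625
  Presentation 68 × 0.14 = 9.52
  Innovation 59 × 0.24 = 14.16
  Creativity 56 × 0.3 = 16.8
  Technical merit 77 × 0.17 = 13.09
Sum = 66.4325
66.4325 is ≥ 66 and < 87 → Silver

Silver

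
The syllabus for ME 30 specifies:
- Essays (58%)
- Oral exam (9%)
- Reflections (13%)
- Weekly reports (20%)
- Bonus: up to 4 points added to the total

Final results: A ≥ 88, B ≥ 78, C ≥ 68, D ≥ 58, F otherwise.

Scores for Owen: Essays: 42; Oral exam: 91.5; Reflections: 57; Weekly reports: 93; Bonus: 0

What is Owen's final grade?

Weighted total:
  Essays 42 × 0.58 = 24.36
  Oral exam 91.5 × 0.09 = 8.235
  Reflections 57 × 0.13 = 7.41
  Weekly reports 93 × 0.2 = 18.6
Sum = 58.605
Bonus: 58.605 + 0 = 58.605
58.605 is ≥ 58 and < 68 → D

D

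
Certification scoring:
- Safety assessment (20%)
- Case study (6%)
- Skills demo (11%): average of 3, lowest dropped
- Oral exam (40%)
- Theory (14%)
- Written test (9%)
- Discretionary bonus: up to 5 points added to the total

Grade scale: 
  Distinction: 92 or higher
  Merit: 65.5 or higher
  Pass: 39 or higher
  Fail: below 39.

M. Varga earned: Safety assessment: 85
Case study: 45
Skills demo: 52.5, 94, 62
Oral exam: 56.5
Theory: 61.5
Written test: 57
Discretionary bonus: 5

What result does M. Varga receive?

Merit

Skills demo: drop 52.5 → average of remaining 2 = 156/2 = 78
Weighted total:
  Safety assessment 85 × 0.2 = 17
  Case study 45 × 0.06 = 2.7
  Skills demo 78 × 0.11 = 8.58
  Oral exam 56.5 × 0.4 = 22.6
  Theory 61.5 × 0.14 = 8.61
  Written test 57 × 0.09 = 5.13
Sum = 64.62
Discretionary bonus: 64.62 + 5 = 69.62
69.62 is ≥ 65.5 and < 92 → Merit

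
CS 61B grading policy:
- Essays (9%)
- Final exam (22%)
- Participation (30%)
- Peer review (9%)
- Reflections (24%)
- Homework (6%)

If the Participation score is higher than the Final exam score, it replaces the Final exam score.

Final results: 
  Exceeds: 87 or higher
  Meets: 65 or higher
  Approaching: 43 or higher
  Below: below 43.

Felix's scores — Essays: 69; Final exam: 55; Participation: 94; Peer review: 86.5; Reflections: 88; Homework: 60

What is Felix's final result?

Participation (94) > Final exam (55), so Final exam counts as 94.
Weighted total:
  Essays 69 × 0.09 = 6.21
  Final exam 94 × 0.22 = 20.68
  Participation 94 × 0.3 = 28.2
  Peer review 86.5 × 0.09 = 7.785
  Reflections 88 × 0.24 = 21.12
  Homework 60 × 0.06 = 3.6
Sum = 87.595
87.595 ≥ 87 → Exceeds

Exceeds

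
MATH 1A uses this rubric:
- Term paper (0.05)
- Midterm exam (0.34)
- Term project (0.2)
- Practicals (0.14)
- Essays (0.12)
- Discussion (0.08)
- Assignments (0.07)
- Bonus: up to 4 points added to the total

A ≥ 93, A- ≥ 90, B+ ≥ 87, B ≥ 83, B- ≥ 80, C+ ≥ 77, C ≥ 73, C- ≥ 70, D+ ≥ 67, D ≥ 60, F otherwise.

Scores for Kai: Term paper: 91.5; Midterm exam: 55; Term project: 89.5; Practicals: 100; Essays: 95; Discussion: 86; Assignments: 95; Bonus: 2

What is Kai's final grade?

Weighted total:
  Term paper 91.5 × 0.05 = 4.575
  Midterm exam 55 × 0.34 = 18.7
  Term project 89.5 × 0.2 = 17.9
  Practicals 100 × 0.14 = 14
  Essays 95 × 0.12 = 11.4
  Discussion 86 × 0.08 = 6.88
  Assignments 95 × 0.07 = 6.65
Sum = 80.105
Bonus: 80.105 + 2 = 82.105
82.105 is ≥ 80 and < 83 → B-

B-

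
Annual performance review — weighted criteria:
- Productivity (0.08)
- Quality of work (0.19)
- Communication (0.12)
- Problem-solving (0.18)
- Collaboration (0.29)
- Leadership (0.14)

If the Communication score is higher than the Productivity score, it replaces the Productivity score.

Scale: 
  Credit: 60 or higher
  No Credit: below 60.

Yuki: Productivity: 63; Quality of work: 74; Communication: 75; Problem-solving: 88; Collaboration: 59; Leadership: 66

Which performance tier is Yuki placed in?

Credit

Communication (75) > Productivity (63), so Productivity counts as 75.
Weighted total:
  Productivity 75 × 0.08 = 6
  Quality of work 74 × 0.19 = 14.06
  Communication 75 × 0.12 = 9
  Problem-solving 88 × 0.18 = 15.84
  Collaboration 59 × 0.29 = 17.11
  Leadership 66 × 0.14 = 9.24
Sum = 71.25
71.25 ≥ 60 → Credit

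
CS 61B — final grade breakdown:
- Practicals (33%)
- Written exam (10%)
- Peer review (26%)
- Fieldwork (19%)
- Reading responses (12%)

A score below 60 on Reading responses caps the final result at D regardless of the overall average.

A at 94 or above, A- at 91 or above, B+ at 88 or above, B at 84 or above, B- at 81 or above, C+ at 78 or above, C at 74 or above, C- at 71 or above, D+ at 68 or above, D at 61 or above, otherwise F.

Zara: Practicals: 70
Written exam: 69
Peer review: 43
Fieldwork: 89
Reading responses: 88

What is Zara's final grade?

D+

Reading responses score 88 ≥ 60: minimum met.
Weighted total:
  Practicals 70 × 0.33 = 23.1
  Written exam 69 × 0.1 = 6.9
  Peer review 43 × 0.26 = 11.18
  Fieldwork 89 × 0.19 = 16.91
  Reading responses 88 × 0.12 = 10.56
Sum = 68.65
68.65 is ≥ 68 and < 71 → D+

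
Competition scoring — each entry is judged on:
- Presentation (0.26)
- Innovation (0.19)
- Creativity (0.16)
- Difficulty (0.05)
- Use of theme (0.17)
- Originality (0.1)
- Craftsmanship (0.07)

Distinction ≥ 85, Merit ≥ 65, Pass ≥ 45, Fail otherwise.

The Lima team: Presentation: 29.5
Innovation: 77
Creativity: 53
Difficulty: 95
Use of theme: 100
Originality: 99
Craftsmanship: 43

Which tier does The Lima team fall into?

Weighted total:
  Presentation 29.5 × 0.26 = 7.67
  Innovation 77 × 0.19 = 14.63
  Creativity 53 × 0.16 = 8.48
  Difficulty 95 × 0.05 = 4.75
  Use of theme 100 × 0.17 = 17
  Originality 99 × 0.1 = 9.9
  Craftsmanship 43 × 0.07 = 3.01
Sum = 65.44
65.44 is ≥ 65 and < 85 → Merit

Merit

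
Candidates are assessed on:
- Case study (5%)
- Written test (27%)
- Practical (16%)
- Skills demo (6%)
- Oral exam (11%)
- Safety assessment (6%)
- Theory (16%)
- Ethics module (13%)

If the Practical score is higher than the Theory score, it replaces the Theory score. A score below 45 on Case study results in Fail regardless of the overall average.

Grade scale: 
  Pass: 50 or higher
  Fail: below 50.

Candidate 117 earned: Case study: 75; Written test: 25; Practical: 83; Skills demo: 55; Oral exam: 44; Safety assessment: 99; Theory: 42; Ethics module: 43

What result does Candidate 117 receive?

Practical (83) > Theory (42), so Theory counts as 83.
Case study score 75 ≥ 45: minimum met.
Weighted total:
  Case study 75 × 0.05 = 3.75
  Written test 25 × 0.27 = 6.75
  Practical 83 × 0.16 = 13.28
  Skills demo 55 × 0.06 = 3.3
  Oral exam 44 × 0.11 = 4.84
  Safety assessment 99 × 0.06 = 5.94
  Theory 83 × 0.16 = 13.28
  Ethics module 43 × 0.13 = 5.59
Sum = 56.73
56.73 ≥ 50 → Pass

Pass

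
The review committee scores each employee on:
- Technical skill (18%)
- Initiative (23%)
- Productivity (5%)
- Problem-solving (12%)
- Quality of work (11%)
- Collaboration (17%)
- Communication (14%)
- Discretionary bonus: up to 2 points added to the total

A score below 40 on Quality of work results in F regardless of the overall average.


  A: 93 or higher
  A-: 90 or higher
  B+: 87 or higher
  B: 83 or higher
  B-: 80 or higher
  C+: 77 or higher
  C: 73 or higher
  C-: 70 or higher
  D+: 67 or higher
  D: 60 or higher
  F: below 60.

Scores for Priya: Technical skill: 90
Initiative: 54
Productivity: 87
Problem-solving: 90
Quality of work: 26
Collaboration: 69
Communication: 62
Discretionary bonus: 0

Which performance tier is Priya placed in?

Quality of work score 26 < 40: minimum not met.
Weighted total:
  Technical skill 90 × 0.18 = 16.2
  Initiative 54 × 0.23 = 12.42
  Productivity 87 × 0.05 = 4.35
  Problem-solving 90 × 0.12 = 10.8
  Quality of work 26 × 0.11 = 2.86
  Collaboration 69 × 0.17 = 11.73
  Communication 62 × 0.14 = 8.68
Sum = 67.04
Discretionary bonus: 67.04 + 0 = 67.04
Because the Quality of work minimum was not met, the result is F.

F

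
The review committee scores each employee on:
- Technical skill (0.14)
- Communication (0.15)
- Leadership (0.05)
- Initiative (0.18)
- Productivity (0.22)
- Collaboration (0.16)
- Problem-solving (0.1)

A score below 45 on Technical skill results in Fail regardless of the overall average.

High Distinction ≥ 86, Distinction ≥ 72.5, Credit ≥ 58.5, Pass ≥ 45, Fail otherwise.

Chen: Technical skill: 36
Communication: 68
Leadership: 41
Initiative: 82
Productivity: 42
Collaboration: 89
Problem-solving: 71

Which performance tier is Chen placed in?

Technical skill score 36 < 45: minimum not met.
Weighted total:
  Technical skill 36 × 0.14 = 5.04
  Communication 68 × 0.15 = 10.2
  Leadership 41 × 0.05 = 2.05
  Initiative 82 × 0.18 = 14.76
  Productivity 42 × 0.22 = 9.24
  Collaboration 89 × 0.16 = 14.24
  Problem-solving 71 × 0.1 = 7.1
Sum = 62.63
Because the Technical skill minimum was not met, the result is Fail.

Fail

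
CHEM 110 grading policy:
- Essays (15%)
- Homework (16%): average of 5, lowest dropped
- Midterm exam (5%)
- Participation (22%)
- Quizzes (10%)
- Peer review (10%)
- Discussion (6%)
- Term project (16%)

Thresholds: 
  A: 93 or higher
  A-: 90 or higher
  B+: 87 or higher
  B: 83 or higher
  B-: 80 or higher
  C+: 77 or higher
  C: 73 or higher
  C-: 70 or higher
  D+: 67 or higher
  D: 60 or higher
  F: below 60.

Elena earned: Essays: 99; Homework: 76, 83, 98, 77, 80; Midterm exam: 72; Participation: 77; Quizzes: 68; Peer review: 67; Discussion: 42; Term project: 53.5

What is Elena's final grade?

C

Homework: drop 76 → average of remaining 4 = 338/4 = 84.5
Weighted total:
  Essays 99 × 0.15 = 14.85
  Homework 84.5 × 0.16 = 13.52
  Midterm exam 72 × 0.05 = 3.6
  Participation 77 × 0.22 = 16.94
  Quizzes 68 × 0.1 = 6.8
  Peer review 67 × 0.1 = 6.7
  Discussion 42 × 0.06 = 2.52
  Term project 53.5 × 0.16 = 8.56
Sum = 73.49
73.49 is ≥ 73 and < 77 → C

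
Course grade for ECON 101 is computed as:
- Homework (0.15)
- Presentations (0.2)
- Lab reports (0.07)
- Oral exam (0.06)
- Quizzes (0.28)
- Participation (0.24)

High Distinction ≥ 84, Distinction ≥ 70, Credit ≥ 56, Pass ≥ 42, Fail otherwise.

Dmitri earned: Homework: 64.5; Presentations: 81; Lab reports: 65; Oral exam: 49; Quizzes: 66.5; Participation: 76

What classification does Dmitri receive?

Distinction

Weighted total:
  Homework 64.5 × 0.15 = 9.675
  Presentations 81 × 0.2 = 16.2
  Lab reports 65 × 0.07 = 4.55
  Oral exam 49 × 0.06 = 2.94
  Quizzes 66.5 × 0.28 = 18.62
  Participation 76 × 0.24 = 18.24
Sum = 70.225
70.225 is ≥ 70 and < 84 → Distinction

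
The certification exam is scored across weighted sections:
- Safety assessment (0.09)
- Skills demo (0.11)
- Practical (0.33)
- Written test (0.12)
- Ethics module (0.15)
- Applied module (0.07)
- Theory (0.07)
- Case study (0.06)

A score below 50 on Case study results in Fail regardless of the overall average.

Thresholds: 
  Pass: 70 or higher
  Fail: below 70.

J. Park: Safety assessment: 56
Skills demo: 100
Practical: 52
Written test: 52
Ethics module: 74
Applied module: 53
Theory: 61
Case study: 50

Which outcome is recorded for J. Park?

Case study score 50 ≥ 50: minimum met.
Weighted total:
  Safety assessment 56 × 0.09 = 5.04
  Skills demo 100 × 0.11 = 11
  Practical 52 × 0.33 = 17.16
  Written test 52 × 0.12 = 6.24
  Ethics module 74 × 0.15 = 11.1
  Applied module 53 × 0.07 = 3.71
  Theory 61 × 0.07 = 4.27
  Case study 50 × 0.06 = 3
Sum = 61.52
61.52 < 70 → Fail

Fail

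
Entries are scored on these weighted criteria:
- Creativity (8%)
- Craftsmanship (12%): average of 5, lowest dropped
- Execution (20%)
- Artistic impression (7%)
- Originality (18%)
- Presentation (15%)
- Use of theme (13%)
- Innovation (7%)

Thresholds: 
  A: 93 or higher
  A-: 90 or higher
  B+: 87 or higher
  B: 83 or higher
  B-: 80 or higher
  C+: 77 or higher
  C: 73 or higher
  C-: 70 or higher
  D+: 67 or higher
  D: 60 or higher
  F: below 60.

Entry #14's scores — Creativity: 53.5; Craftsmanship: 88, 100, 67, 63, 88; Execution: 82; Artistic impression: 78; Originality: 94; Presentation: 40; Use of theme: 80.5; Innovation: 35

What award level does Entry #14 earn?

C-

Craftsmanship: drop 63 → average of remaining 4 = 343/4 = 85.75
Weighted total:
  Creativity 53.5 × 0.08 = 4.28
  Craftsmanship 85.75 × 0.12 = 10.29
  Execution 82 × 0.2 = 16.4
  Artistic impression 78 × 0.07 = 5.46
  Originality 94 × 0.18 = 16.92
  Presentation 40 × 0.15 = 6
  Use of theme 80.5 × 0.13 = 10.465
  Innovation 35 × 0.07 = 2.45
Sum = 72.265
72.265 is ≥ 70 and < 73 → C-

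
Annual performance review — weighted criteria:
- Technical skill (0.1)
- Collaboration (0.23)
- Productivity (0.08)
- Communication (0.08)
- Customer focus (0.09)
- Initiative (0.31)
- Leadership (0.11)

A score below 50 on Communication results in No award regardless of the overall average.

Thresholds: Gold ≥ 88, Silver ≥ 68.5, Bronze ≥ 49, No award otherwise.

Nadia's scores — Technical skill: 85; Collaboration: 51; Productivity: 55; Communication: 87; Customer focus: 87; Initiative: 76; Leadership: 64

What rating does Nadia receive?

Communication score 87 ≥ 50: minimum met.
Weighted total:
  Technical skill 85 × 0.1 = 8.5
  Collaboration 51 × 0.23 = 11.73
  Productivity 55 × 0.08 = 4.4
  Communication 87 × 0.08 = 6.96
  Customer focus 87 × 0.09 = 7.83
  Initiative 76 × 0.31 = 23.56
  Leadership 64 × 0.11 = 7.04
Sum = 70.02
70.02 is ≥ 68.5 and < 88 → Silver

Silver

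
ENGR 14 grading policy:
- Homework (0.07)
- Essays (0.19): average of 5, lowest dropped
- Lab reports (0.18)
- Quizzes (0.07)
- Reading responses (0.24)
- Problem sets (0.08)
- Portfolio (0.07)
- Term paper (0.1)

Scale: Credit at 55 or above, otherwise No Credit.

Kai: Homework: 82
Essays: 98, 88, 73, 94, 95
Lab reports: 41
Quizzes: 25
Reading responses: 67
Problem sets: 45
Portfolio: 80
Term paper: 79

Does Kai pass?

Essays: drop 73 → average of remaining 4 = 375/4 = 93.75
Weighted total:
  Homework 82 × 0.07 = 5.74
  Essays 93.75 × 0.19 = 17.8125
  Lab reports 41 × 0.18 = 7.38
  Quizzes 25 × 0.07 = 1.75
  Reading responses 67 × 0.24 = 16.08
  Problem sets 45 × 0.08 = 3.6
  Portfolio 80 × 0.07 = 5.6
  Term paper 79 × 0.1 = 7.9
Sum = 65.8625
65.8625 ≥ 55 → Credit

Credit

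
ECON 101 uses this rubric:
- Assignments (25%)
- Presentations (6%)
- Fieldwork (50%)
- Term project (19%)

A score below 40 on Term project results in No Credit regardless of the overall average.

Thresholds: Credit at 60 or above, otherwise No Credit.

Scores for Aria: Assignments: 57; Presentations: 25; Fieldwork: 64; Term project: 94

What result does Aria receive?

Term project score 94 ≥ 40: minimum met.
Weighted total:
  Assignments 57 × 0.25 = 14.25
  Presentations 25 × 0.06 = 1.5
  Fieldwork 64 × 0.5 = 32
  Term project 94 × 0.19 = 17.86
Sum = 65.61
65.61 ≥ 60 → Credit

Credit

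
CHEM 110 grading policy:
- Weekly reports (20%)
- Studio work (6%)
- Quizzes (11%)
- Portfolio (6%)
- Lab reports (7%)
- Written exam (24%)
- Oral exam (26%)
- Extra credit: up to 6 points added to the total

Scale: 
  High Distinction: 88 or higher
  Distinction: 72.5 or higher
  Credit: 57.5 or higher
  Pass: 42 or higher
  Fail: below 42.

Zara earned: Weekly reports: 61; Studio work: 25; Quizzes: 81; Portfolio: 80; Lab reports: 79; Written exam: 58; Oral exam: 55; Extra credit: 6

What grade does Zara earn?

Credit

Weighted total:
  Weekly reports 61 × 0.2 = 12.2
  Studio work 25 × 0.06 = 1.5
  Quizzes 81 × 0.11 = 8.91
  Portfolio 80 × 0.06 = 4.8
  Lab reports 79 × 0.07 = 5.53
  Written exam 58 × 0.24 = 13.92
  Oral exam 55 × 0.26 = 14.3
Sum = 61.16
Extra credit: 61.16 + 6 = 67.16
67.16 is ≥ 57.5 and < 72.5 → Credit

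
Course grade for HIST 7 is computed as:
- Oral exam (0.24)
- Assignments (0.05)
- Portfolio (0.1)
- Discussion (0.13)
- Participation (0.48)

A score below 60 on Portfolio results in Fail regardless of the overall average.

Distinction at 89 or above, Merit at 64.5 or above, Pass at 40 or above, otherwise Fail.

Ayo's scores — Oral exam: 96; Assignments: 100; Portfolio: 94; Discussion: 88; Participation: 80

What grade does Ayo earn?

Merit

Portfolio score 94 ≥ 60: minimum met.
Weighted total:
  Oral exam 96 × 0.24 = 23.04
  Assignments 100 × 0.05 = 5
  Portfolio 94 × 0.1 = 9.4
  Discussion 88 × 0.13 = 11.44
  Participation 80 × 0.48 = 38.4
Sum = 87.28
87.28 is ≥ 64.5 and < 89 → Merit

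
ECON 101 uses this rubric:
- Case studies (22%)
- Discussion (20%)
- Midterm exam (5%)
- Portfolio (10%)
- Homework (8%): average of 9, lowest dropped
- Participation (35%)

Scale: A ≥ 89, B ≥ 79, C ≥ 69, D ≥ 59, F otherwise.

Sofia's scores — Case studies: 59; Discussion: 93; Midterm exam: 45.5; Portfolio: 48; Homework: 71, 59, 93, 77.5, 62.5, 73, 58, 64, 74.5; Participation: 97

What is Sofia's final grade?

C

Homework: drop 58 → average of remaining 8 = 574.5/8 = 71.8125
Weighted total:
  Case studies 59 × 0.22 = 12.98
  Discussion 93 × 0.2 = 18.6
  Midterm exam 45.5 × 0.05 = 2.275
  Portfolio 48 × 0.1 = 4.8
  Homework 71.8125 × 0.08 = 5.745
  Participation 97 × 0.35 = 33.95
Sum = 78.35
78.35 is ≥ 69 and < 79 → C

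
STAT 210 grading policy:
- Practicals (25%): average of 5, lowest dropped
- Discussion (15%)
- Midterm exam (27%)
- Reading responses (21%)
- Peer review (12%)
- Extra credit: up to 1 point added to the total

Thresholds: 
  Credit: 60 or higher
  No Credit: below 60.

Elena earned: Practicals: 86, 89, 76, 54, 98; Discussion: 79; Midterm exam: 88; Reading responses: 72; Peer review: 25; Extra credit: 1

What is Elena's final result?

Practicals: drop 54 → average of remaining 4 = 349/4 = 87.25
Weighted total:
  Practicals 87.25 × 0.25 = 21.8125
  Discussion 79 × 0.15 = 11.85
  Midterm exam 88 × 0.27 = 23.76
  Reading responses 72 × 0.21 = 15.12
  Peer review 25 × 0.12 = 3
Sum = 75.5425
Extra credit: 75.5425 + 1 = 76.5425
76.5425 ≥ 60 → Credit

Credit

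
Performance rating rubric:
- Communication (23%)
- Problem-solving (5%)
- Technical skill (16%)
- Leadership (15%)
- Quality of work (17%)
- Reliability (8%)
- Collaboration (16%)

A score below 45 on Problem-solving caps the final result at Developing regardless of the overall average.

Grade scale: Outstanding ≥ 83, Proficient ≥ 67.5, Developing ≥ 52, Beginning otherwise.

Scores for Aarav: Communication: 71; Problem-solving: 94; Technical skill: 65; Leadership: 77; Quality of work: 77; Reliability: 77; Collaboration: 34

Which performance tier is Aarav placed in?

Proficient

Problem-solving score 94 ≥ 45: minimum met.
Weighted total:
  Communication 71 × 0.23 = 16.33
  Problem-solving 94 × 0.05 = 4.7
  Technical skill 65 × 0.16 = 10.4
  Leadership 77 × 0.15 = 11.55
  Quality of work 77 × 0.17 = 13.09
  Reliability 77 × 0.08 = 6.16
  Collaboration 34 × 0.16 = 5.44
Sum = 67.67
67.67 is ≥ 67.5 and < 83 → Proficient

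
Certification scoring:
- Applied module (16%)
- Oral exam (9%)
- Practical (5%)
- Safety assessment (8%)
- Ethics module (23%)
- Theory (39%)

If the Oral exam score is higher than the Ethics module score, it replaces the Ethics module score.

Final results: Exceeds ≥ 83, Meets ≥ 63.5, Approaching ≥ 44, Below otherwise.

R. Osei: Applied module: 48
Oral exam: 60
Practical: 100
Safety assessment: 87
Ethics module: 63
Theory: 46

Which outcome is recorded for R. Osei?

Approaching

Oral exam (60) ≤ Ethics module (63), so Ethics module stays at 63.
Weighted total:
  Applied module 48 × 0.16 = 7.68
  Oral exam 60 × 0.09 = 5.4
  Practical 100 × 0.05 = 5
  Safety assessment 87 × 0.08 = 6.96
  Ethics module 63 × 0.23 = 14.49
  Theory 46 × 0.39 = 17.94
Sum = 57.47
57.47 is ≥ 44 and < 63.5 → Approaching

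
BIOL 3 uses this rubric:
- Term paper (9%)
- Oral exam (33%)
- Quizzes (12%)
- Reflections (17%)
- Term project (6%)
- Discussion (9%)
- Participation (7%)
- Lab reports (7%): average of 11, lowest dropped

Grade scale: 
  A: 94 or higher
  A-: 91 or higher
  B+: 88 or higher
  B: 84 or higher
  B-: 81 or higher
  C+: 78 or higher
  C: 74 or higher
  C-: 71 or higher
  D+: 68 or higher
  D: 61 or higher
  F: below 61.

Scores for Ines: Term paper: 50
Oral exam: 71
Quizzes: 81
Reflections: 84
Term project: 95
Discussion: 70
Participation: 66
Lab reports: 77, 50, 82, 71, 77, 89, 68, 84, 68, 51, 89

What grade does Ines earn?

C-

Lab reports: drop 50 → average of remaining 10 = 756/10 = 75.6
Weighted total:
  Term paper 50 × 0.09 = 4.5
  Oral exam 71 × 0.33 = 23.43
  Quizzes 81 × 0.12 = 9.72
  Reflections 84 × 0.17 = 14.28
  Term project 95 × 0.06 = 5.7
  Discussion 70 × 0.09 = 6.3
  Participation 66 × 0.07 = 4.62
  Lab reports 75.6 × 0.07 = 5.292
Sum = 73.842
73.842 is ≥ 71 and < 74 → C-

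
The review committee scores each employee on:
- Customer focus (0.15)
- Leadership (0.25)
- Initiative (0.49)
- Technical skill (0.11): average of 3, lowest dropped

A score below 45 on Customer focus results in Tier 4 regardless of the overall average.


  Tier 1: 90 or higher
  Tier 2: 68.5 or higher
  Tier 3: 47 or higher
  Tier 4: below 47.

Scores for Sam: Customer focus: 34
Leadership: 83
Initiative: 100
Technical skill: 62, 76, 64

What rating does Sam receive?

Technical skill: drop 62 → average of remaining 2 = 140/2 = 70
Customer focus score 34 < 45: minimum not met.
Weighted total:
  Customer focus 34 × 0.15 = 5.1
  Leadership 83 × 0.25 = 20.75
  Initiative 100 × 0.49 = 49
  Technical skill 70 × 0.11 = 7.7
Sum = 82.55
Because the Customer focus minimum was not met, the result is Tier 4.

Tier 4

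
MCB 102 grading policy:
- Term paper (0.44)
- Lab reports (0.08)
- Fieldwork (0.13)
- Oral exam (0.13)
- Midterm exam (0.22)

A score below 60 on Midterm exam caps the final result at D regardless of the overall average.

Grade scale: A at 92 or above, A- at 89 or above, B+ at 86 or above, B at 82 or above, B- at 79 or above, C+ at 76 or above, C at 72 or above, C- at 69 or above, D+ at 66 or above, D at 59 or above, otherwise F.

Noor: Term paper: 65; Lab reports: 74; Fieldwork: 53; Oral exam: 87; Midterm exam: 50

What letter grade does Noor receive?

Midterm exam score 50 < 60: minimum not met.
Weighted total:
  Term paper 65 × 0.44 = 28.6
  Lab reports 74 × 0.08 = 5.92
  Fieldwork 53 × 0.13 = 6.89
  Oral exam 87 × 0.13 = 11.31
  Midterm exam 50 × 0.22 = 11
Sum = 63.72
63.72 would be D; cap at D applies → D.

D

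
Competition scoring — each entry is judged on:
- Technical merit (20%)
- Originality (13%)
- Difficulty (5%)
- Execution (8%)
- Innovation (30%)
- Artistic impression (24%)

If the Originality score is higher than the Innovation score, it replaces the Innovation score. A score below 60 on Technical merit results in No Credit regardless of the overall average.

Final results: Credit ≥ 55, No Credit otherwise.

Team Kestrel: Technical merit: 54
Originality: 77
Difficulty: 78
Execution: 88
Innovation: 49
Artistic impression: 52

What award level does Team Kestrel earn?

No Credit

Originality (77) > Innovation (49), so Innovation counts as 77.
Technical merit score 54 < 60: minimum not met.
Weighted total:
  Technical merit 54 × 0.2 = 10.8
  Originality 77 × 0.13 = 10.01
  Difficulty 78 × 0.05 = 3.9
  Execution 88 × 0.08 = 7.04
  Innovation 77 × 0.3 = 23.1
  Artistic impression 52 × 0.24 = 12.48
Sum = 67.33
Because the Technical merit minimum was not met, the result is No Credit.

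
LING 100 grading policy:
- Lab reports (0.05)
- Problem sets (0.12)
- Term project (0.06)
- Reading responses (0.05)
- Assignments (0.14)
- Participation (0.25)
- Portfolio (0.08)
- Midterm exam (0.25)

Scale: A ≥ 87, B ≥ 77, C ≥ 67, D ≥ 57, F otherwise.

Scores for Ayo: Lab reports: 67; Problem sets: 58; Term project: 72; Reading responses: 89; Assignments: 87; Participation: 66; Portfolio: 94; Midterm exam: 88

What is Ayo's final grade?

Weighted total:
  Lab reports 67 × 0.05 = 3.35
  Problem sets 58 × 0.12 = 6.96
  Term project 72 × 0.06 = 4.32
  Reading responses 89 × 0.05 = 4.45
  Assignments 87 × 0.14 = 12.18
  Participation 66 × 0.25 = 16.5
  Portfolio 94 × 0.08 = 7.52
  Midterm exam 88 × 0.25 = 22
Sum = 77.28
77.28 is ≥ 77 and < 87 → B

B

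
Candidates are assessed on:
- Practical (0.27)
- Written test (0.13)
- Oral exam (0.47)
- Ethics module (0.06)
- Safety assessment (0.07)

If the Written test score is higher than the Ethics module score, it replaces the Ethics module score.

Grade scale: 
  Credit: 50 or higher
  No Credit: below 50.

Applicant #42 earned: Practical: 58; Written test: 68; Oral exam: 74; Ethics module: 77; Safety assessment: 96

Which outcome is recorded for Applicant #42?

Credit

Written test (68) ≤ Ethics module (77), so Ethics module stays at 77.
Weighted total:
  Practical 58 × 0.27 = 15.66
  Written test 68 × 0.13 = 8.84
  Oral exam 74 × 0.47 = 34.78
  Ethics module 77 × 0.06 = 4.62
  Safety assessment 96 × 0.07 = 6.72
Sum = 70.62
70.62 ≥ 50 → Credit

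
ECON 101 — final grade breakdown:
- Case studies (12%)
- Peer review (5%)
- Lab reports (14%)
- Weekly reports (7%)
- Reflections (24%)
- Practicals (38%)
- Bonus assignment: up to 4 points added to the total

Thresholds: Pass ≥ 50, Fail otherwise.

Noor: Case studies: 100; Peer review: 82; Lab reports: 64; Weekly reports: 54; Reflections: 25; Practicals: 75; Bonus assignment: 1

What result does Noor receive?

Weighted total:
  Case studies 100 × 0.12 = 12
  Peer review 82 × 0.05 = 4.1
  Lab reports 64 × 0.14 = 8.96
  Weekly reports 54 × 0.07 = 3.78
  Reflections 25 × 0.24 = 6
  Practicals 75 × 0.38 = 28.5
Sum = 63.34
Bonus assignment: 63.34 + 1 = 64.34
64.34 ≥ 50 → Pass

Pass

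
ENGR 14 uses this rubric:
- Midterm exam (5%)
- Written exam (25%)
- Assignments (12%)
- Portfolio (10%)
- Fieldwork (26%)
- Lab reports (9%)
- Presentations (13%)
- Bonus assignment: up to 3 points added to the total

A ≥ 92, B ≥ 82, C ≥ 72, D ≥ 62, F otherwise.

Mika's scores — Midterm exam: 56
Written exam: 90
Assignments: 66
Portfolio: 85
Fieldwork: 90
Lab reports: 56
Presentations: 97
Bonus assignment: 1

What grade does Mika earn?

B

Weighted total:
  Midterm exam 56 × 0.05 = 2.8
  Written exam 90 × 0.25 = 22.5
  Assignments 66 × 0.12 = 7.92
  Portfolio 85 × 0.1 = 8.5
  Fieldwork 90 × 0.26 = 23.4
  Lab reports 56 × 0.09 = 5.04
  Presentations 97 × 0.13 = 12.61
Sum = 82.77
Bonus assignment: 82.77 + 1 = 83.77
83.77 is ≥ 82 and < 92 → B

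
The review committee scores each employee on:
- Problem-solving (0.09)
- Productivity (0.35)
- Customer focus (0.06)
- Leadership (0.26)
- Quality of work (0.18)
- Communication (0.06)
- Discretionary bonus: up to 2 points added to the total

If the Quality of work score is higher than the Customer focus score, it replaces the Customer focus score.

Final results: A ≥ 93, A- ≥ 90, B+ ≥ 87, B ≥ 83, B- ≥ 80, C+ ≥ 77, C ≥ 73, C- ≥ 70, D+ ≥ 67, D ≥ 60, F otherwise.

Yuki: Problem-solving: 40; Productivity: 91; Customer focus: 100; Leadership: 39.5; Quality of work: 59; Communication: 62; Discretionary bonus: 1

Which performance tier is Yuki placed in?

Quality of work (59) ≤ Customer focus (100), so Customer focus stays at 100.
Weighted total:
  Problem-solving 40 × 0.09 = 3.6
  Productivity 91 × 0.35 = 31.85
  Customer focus 100 × 0.06 = 6
  Leadership 39.5 × 0.26 = 10.27
  Quality of work 59 × 0.18 = 10.62
  Communication 62 × 0.06 = 3.72
Sum = 66.06
Discretionary bonus: 66.06 + 1 = 67.06
67.06 is ≥ 67 and < 70 → D+

D+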